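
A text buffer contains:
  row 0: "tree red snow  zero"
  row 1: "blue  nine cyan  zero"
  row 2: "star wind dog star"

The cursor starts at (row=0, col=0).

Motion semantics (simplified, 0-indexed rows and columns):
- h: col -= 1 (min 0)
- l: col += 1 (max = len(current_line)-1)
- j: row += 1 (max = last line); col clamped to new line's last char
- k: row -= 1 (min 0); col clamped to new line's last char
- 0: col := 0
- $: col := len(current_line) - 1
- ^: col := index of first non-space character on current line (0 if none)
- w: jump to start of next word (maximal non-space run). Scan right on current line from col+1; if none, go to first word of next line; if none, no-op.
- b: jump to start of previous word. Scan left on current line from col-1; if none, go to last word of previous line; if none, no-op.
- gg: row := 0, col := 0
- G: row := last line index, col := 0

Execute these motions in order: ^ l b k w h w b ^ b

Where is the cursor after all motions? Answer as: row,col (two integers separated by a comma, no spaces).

Answer: 0,0

Derivation:
After 1 (^): row=0 col=0 char='t'
After 2 (l): row=0 col=1 char='r'
After 3 (b): row=0 col=0 char='t'
After 4 (k): row=0 col=0 char='t'
After 5 (w): row=0 col=5 char='r'
After 6 (h): row=0 col=4 char='_'
After 7 (w): row=0 col=5 char='r'
After 8 (b): row=0 col=0 char='t'
After 9 (^): row=0 col=0 char='t'
After 10 (b): row=0 col=0 char='t'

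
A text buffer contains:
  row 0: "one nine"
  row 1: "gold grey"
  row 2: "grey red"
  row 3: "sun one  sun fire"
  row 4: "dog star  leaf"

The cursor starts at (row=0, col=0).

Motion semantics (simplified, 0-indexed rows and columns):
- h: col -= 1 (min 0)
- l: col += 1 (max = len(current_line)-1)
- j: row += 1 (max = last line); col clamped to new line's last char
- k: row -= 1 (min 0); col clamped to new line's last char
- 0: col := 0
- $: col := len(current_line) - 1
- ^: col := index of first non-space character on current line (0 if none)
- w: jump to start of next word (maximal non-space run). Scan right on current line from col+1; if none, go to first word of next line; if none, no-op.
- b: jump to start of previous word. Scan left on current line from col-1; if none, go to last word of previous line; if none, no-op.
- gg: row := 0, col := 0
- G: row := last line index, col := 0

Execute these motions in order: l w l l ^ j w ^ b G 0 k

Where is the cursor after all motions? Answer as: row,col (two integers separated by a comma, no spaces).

Answer: 3,0

Derivation:
After 1 (l): row=0 col=1 char='n'
After 2 (w): row=0 col=4 char='n'
After 3 (l): row=0 col=5 char='i'
After 4 (l): row=0 col=6 char='n'
After 5 (^): row=0 col=0 char='o'
After 6 (j): row=1 col=0 char='g'
After 7 (w): row=1 col=5 char='g'
After 8 (^): row=1 col=0 char='g'
After 9 (b): row=0 col=4 char='n'
After 10 (G): row=4 col=0 char='d'
After 11 (0): row=4 col=0 char='d'
After 12 (k): row=3 col=0 char='s'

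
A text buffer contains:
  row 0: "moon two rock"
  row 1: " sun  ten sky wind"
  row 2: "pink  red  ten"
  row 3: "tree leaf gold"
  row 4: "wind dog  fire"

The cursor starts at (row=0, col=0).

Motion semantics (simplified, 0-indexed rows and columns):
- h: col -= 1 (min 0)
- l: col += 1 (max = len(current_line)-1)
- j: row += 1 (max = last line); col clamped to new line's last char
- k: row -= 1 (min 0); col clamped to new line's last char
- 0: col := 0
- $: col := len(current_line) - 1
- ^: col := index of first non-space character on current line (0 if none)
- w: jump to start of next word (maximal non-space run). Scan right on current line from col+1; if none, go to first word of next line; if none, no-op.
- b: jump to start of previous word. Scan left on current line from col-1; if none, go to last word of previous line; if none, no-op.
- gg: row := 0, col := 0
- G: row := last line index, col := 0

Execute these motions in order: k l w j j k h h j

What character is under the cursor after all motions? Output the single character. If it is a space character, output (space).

After 1 (k): row=0 col=0 char='m'
After 2 (l): row=0 col=1 char='o'
After 3 (w): row=0 col=5 char='t'
After 4 (j): row=1 col=5 char='_'
After 5 (j): row=2 col=5 char='_'
After 6 (k): row=1 col=5 char='_'
After 7 (h): row=1 col=4 char='_'
After 8 (h): row=1 col=3 char='n'
After 9 (j): row=2 col=3 char='k'

Answer: k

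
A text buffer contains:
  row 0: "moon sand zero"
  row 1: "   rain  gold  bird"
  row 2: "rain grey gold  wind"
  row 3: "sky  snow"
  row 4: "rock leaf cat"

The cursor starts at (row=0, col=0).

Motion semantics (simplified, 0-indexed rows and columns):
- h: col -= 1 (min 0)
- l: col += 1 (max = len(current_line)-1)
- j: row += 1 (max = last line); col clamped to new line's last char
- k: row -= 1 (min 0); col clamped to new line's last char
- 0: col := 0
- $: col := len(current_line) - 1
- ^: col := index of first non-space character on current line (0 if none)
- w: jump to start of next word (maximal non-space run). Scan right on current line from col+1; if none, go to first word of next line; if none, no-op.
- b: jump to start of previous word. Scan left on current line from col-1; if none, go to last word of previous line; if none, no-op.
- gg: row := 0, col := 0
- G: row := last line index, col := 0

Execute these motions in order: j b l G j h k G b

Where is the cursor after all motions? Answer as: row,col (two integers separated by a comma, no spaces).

After 1 (j): row=1 col=0 char='_'
After 2 (b): row=0 col=10 char='z'
After 3 (l): row=0 col=11 char='e'
After 4 (G): row=4 col=0 char='r'
After 5 (j): row=4 col=0 char='r'
After 6 (h): row=4 col=0 char='r'
After 7 (k): row=3 col=0 char='s'
After 8 (G): row=4 col=0 char='r'
After 9 (b): row=3 col=5 char='s'

Answer: 3,5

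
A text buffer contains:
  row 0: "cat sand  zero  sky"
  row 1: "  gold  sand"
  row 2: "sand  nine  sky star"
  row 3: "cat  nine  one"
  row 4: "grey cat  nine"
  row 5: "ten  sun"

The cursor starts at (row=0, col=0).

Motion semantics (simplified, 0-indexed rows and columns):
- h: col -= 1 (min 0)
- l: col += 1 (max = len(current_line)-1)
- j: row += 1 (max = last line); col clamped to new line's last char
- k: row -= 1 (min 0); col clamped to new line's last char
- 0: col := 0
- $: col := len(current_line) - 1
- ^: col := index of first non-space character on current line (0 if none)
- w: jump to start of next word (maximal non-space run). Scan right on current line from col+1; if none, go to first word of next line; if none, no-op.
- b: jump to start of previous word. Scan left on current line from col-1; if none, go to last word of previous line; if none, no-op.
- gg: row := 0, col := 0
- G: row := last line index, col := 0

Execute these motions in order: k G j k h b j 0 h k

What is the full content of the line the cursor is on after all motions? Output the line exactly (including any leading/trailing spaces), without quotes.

Answer: cat  nine  one

Derivation:
After 1 (k): row=0 col=0 char='c'
After 2 (G): row=5 col=0 char='t'
After 3 (j): row=5 col=0 char='t'
After 4 (k): row=4 col=0 char='g'
After 5 (h): row=4 col=0 char='g'
After 6 (b): row=3 col=11 char='o'
After 7 (j): row=4 col=11 char='i'
After 8 (0): row=4 col=0 char='g'
After 9 (h): row=4 col=0 char='g'
After 10 (k): row=3 col=0 char='c'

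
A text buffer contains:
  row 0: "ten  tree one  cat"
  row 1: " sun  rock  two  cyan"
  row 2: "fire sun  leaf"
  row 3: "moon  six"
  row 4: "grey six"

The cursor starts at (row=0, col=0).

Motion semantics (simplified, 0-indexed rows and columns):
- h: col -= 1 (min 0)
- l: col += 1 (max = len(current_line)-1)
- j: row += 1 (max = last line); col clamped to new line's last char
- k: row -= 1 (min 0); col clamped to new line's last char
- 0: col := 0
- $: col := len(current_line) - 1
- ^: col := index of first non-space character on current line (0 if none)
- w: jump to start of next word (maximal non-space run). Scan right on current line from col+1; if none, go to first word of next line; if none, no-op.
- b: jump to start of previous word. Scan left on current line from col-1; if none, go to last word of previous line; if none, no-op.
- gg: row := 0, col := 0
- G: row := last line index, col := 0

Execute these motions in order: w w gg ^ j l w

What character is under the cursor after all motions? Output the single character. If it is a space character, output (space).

Answer: r

Derivation:
After 1 (w): row=0 col=5 char='t'
After 2 (w): row=0 col=10 char='o'
After 3 (gg): row=0 col=0 char='t'
After 4 (^): row=0 col=0 char='t'
After 5 (j): row=1 col=0 char='_'
After 6 (l): row=1 col=1 char='s'
After 7 (w): row=1 col=6 char='r'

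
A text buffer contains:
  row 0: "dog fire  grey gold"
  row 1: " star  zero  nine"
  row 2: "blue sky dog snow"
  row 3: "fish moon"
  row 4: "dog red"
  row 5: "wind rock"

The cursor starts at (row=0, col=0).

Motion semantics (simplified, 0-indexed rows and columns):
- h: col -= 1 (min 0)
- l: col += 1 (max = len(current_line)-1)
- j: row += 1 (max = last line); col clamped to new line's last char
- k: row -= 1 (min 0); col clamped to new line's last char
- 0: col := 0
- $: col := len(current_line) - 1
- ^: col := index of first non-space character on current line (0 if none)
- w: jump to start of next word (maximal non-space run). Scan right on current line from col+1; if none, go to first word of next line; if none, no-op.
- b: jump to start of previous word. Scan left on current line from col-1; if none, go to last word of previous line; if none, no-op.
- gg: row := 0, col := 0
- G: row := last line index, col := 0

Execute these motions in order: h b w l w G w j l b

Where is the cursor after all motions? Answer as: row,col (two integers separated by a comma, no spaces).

Answer: 5,5

Derivation:
After 1 (h): row=0 col=0 char='d'
After 2 (b): row=0 col=0 char='d'
After 3 (w): row=0 col=4 char='f'
After 4 (l): row=0 col=5 char='i'
After 5 (w): row=0 col=10 char='g'
After 6 (G): row=5 col=0 char='w'
After 7 (w): row=5 col=5 char='r'
After 8 (j): row=5 col=5 char='r'
After 9 (l): row=5 col=6 char='o'
After 10 (b): row=5 col=5 char='r'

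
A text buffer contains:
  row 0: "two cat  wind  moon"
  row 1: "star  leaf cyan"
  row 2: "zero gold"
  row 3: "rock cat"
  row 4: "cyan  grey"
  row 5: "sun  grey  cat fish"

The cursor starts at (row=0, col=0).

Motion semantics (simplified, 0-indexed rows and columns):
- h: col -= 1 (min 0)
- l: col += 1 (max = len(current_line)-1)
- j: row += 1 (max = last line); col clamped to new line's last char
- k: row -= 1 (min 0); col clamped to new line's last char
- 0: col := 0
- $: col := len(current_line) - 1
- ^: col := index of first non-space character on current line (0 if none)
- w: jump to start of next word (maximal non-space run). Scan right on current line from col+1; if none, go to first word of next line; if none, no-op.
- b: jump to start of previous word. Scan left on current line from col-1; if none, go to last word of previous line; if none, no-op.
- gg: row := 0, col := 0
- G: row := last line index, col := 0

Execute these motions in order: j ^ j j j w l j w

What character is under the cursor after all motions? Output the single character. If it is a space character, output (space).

Answer: c

Derivation:
After 1 (j): row=1 col=0 char='s'
After 2 (^): row=1 col=0 char='s'
After 3 (j): row=2 col=0 char='z'
After 4 (j): row=3 col=0 char='r'
After 5 (j): row=4 col=0 char='c'
After 6 (w): row=4 col=6 char='g'
After 7 (l): row=4 col=7 char='r'
After 8 (j): row=5 col=7 char='e'
After 9 (w): row=5 col=11 char='c'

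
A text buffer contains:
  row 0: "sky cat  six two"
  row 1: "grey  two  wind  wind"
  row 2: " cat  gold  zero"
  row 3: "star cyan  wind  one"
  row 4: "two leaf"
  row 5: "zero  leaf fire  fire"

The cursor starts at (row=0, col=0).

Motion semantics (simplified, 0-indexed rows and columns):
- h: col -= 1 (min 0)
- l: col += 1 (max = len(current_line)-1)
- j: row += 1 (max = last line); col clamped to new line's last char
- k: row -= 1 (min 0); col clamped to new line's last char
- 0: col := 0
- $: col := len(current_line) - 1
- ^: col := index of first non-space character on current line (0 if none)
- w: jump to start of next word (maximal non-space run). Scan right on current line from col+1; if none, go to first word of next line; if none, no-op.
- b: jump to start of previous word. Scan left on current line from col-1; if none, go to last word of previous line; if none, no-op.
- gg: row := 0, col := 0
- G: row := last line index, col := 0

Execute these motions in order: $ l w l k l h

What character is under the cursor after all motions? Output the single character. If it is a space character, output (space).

After 1 ($): row=0 col=15 char='o'
After 2 (l): row=0 col=15 char='o'
After 3 (w): row=1 col=0 char='g'
After 4 (l): row=1 col=1 char='r'
After 5 (k): row=0 col=1 char='k'
After 6 (l): row=0 col=2 char='y'
After 7 (h): row=0 col=1 char='k'

Answer: k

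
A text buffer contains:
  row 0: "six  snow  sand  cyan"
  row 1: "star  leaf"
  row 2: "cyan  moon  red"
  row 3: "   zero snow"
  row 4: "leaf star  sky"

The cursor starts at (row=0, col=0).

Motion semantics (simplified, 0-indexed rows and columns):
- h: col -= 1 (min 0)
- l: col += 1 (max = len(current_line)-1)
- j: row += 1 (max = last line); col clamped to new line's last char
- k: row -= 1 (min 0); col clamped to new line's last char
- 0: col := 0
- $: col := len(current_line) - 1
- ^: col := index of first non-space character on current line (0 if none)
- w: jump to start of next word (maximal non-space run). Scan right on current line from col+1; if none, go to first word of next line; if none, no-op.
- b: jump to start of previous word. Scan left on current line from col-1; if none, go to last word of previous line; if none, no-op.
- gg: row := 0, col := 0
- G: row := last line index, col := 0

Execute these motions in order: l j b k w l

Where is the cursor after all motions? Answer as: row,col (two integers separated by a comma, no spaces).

After 1 (l): row=0 col=1 char='i'
After 2 (j): row=1 col=1 char='t'
After 3 (b): row=1 col=0 char='s'
After 4 (k): row=0 col=0 char='s'
After 5 (w): row=0 col=5 char='s'
After 6 (l): row=0 col=6 char='n'

Answer: 0,6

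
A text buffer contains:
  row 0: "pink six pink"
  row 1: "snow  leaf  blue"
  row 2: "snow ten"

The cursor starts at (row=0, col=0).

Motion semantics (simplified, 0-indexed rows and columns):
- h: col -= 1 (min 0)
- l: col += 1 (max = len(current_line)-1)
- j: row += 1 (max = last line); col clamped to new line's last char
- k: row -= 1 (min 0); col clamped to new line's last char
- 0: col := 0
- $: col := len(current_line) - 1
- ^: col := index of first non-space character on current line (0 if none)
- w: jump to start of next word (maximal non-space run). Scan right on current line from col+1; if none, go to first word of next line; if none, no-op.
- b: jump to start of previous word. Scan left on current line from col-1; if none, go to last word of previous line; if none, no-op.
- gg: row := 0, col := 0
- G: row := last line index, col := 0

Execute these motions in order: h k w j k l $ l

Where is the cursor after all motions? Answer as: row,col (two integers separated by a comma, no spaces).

Answer: 0,12

Derivation:
After 1 (h): row=0 col=0 char='p'
After 2 (k): row=0 col=0 char='p'
After 3 (w): row=0 col=5 char='s'
After 4 (j): row=1 col=5 char='_'
After 5 (k): row=0 col=5 char='s'
After 6 (l): row=0 col=6 char='i'
After 7 ($): row=0 col=12 char='k'
After 8 (l): row=0 col=12 char='k'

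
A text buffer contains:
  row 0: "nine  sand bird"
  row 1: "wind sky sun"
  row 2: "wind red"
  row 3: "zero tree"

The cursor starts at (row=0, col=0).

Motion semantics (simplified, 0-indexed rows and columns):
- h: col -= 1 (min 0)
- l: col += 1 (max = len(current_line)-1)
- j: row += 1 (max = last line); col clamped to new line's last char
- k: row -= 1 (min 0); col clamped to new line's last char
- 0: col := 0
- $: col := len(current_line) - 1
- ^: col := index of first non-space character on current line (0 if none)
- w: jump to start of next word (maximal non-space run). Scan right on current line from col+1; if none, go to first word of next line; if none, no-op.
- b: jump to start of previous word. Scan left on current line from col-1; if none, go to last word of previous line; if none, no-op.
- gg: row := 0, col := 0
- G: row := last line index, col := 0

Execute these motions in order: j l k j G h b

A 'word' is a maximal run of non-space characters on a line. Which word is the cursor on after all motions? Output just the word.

Answer: red

Derivation:
After 1 (j): row=1 col=0 char='w'
After 2 (l): row=1 col=1 char='i'
After 3 (k): row=0 col=1 char='i'
After 4 (j): row=1 col=1 char='i'
After 5 (G): row=3 col=0 char='z'
After 6 (h): row=3 col=0 char='z'
After 7 (b): row=2 col=5 char='r'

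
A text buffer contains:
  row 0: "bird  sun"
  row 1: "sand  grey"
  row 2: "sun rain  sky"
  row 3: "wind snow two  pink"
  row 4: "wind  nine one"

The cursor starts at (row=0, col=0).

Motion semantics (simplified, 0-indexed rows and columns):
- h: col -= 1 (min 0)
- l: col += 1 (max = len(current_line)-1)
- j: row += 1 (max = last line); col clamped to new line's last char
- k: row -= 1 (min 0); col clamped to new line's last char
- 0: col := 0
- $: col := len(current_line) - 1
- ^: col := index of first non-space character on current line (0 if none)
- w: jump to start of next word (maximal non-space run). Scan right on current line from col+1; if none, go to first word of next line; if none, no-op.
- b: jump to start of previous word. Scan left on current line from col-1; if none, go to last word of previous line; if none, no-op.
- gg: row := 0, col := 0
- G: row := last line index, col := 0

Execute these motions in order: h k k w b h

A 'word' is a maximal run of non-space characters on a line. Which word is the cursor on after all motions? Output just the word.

After 1 (h): row=0 col=0 char='b'
After 2 (k): row=0 col=0 char='b'
After 3 (k): row=0 col=0 char='b'
After 4 (w): row=0 col=6 char='s'
After 5 (b): row=0 col=0 char='b'
After 6 (h): row=0 col=0 char='b'

Answer: bird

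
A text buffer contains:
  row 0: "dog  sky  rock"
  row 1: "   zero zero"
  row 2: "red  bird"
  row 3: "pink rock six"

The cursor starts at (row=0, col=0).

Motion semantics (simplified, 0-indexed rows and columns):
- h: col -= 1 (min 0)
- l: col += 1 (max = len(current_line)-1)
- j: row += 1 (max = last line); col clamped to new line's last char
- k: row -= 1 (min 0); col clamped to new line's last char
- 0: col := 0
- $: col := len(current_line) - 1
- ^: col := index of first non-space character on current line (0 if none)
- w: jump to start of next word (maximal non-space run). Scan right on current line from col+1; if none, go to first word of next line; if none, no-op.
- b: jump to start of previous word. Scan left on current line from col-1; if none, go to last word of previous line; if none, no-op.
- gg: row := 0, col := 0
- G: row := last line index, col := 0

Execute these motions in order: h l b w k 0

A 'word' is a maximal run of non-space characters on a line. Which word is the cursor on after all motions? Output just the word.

Answer: dog

Derivation:
After 1 (h): row=0 col=0 char='d'
After 2 (l): row=0 col=1 char='o'
After 3 (b): row=0 col=0 char='d'
After 4 (w): row=0 col=5 char='s'
After 5 (k): row=0 col=5 char='s'
After 6 (0): row=0 col=0 char='d'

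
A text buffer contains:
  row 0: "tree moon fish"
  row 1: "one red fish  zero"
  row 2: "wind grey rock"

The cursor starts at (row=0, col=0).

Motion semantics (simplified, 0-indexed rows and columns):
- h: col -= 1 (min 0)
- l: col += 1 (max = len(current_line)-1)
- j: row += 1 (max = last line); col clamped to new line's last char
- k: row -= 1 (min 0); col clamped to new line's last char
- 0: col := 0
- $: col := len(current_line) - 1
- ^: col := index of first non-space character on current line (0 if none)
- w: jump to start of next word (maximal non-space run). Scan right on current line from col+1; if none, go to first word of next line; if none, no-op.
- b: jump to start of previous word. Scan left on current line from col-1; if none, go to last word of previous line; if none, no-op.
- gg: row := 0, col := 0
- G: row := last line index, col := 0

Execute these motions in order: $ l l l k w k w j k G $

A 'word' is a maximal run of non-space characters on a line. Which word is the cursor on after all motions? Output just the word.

After 1 ($): row=0 col=13 char='h'
After 2 (l): row=0 col=13 char='h'
After 3 (l): row=0 col=13 char='h'
After 4 (l): row=0 col=13 char='h'
After 5 (k): row=0 col=13 char='h'
After 6 (w): row=1 col=0 char='o'
After 7 (k): row=0 col=0 char='t'
After 8 (w): row=0 col=5 char='m'
After 9 (j): row=1 col=5 char='e'
After 10 (k): row=0 col=5 char='m'
After 11 (G): row=2 col=0 char='w'
After 12 ($): row=2 col=13 char='k'

Answer: rock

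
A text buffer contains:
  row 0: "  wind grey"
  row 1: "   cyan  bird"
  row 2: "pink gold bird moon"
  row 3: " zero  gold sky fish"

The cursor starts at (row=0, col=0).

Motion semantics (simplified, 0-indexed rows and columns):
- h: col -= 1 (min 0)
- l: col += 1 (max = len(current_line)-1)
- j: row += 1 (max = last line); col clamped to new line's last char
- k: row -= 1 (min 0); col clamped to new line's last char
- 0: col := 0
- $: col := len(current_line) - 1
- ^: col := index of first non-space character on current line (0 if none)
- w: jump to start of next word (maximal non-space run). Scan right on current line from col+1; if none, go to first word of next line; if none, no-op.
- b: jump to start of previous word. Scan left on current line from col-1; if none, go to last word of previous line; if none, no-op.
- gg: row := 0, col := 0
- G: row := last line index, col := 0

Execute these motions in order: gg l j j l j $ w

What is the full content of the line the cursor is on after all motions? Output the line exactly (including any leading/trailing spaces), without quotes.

Answer:  zero  gold sky fish

Derivation:
After 1 (gg): row=0 col=0 char='_'
After 2 (l): row=0 col=1 char='_'
After 3 (j): row=1 col=1 char='_'
After 4 (j): row=2 col=1 char='i'
After 5 (l): row=2 col=2 char='n'
After 6 (j): row=3 col=2 char='e'
After 7 ($): row=3 col=19 char='h'
After 8 (w): row=3 col=19 char='h'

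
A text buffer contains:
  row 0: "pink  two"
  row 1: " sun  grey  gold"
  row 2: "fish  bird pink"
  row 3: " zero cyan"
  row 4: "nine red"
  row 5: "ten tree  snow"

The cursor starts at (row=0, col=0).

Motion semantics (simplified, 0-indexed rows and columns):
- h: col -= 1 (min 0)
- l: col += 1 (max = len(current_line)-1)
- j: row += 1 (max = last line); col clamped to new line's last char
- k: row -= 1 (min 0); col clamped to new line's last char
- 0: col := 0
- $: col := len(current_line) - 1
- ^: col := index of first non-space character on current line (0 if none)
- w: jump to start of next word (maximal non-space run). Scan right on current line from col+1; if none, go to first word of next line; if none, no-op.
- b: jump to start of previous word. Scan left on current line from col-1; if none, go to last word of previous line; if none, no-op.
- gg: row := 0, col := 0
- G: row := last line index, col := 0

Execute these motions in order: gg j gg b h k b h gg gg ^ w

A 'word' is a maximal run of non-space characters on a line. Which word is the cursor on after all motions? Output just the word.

Answer: two

Derivation:
After 1 (gg): row=0 col=0 char='p'
After 2 (j): row=1 col=0 char='_'
After 3 (gg): row=0 col=0 char='p'
After 4 (b): row=0 col=0 char='p'
After 5 (h): row=0 col=0 char='p'
After 6 (k): row=0 col=0 char='p'
After 7 (b): row=0 col=0 char='p'
After 8 (h): row=0 col=0 char='p'
After 9 (gg): row=0 col=0 char='p'
After 10 (gg): row=0 col=0 char='p'
After 11 (^): row=0 col=0 char='p'
After 12 (w): row=0 col=6 char='t'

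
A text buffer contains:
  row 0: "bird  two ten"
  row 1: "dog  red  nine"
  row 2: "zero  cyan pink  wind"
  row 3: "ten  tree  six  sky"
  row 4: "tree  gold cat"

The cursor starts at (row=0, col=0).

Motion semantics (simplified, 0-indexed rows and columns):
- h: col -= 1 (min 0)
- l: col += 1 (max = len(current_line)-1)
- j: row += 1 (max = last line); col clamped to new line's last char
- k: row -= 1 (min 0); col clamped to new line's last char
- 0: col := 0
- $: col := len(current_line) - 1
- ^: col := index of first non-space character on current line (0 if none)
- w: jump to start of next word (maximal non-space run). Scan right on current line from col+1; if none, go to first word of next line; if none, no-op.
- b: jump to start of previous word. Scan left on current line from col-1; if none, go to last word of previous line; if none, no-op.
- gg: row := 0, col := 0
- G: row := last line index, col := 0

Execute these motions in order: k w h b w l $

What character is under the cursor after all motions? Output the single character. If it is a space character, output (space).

After 1 (k): row=0 col=0 char='b'
After 2 (w): row=0 col=6 char='t'
After 3 (h): row=0 col=5 char='_'
After 4 (b): row=0 col=0 char='b'
After 5 (w): row=0 col=6 char='t'
After 6 (l): row=0 col=7 char='w'
After 7 ($): row=0 col=12 char='n'

Answer: n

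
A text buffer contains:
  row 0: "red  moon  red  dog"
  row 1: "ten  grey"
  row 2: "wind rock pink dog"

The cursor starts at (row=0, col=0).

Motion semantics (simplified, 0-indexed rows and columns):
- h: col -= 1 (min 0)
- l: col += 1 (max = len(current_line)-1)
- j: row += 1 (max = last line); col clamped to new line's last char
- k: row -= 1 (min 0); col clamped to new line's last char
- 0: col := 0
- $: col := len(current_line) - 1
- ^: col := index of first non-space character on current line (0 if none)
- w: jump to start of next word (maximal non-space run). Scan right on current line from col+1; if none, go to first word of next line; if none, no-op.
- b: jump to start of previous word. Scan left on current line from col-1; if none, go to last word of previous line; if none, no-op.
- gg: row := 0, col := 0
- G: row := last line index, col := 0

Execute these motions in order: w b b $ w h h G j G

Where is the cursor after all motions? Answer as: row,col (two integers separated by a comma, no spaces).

Answer: 2,0

Derivation:
After 1 (w): row=0 col=5 char='m'
After 2 (b): row=0 col=0 char='r'
After 3 (b): row=0 col=0 char='r'
After 4 ($): row=0 col=18 char='g'
After 5 (w): row=1 col=0 char='t'
After 6 (h): row=1 col=0 char='t'
After 7 (h): row=1 col=0 char='t'
After 8 (G): row=2 col=0 char='w'
After 9 (j): row=2 col=0 char='w'
After 10 (G): row=2 col=0 char='w'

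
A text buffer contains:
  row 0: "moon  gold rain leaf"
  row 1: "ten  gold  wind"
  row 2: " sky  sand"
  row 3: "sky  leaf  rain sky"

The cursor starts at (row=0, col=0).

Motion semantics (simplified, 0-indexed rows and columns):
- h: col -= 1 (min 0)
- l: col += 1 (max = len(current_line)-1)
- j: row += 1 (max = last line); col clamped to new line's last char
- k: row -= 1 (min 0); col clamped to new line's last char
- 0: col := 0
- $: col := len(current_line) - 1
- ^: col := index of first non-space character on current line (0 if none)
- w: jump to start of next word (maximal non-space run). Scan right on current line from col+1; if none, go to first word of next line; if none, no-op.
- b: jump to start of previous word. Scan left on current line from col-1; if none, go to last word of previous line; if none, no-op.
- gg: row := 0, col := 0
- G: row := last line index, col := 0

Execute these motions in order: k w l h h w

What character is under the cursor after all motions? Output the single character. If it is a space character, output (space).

After 1 (k): row=0 col=0 char='m'
After 2 (w): row=0 col=6 char='g'
After 3 (l): row=0 col=7 char='o'
After 4 (h): row=0 col=6 char='g'
After 5 (h): row=0 col=5 char='_'
After 6 (w): row=0 col=6 char='g'

Answer: g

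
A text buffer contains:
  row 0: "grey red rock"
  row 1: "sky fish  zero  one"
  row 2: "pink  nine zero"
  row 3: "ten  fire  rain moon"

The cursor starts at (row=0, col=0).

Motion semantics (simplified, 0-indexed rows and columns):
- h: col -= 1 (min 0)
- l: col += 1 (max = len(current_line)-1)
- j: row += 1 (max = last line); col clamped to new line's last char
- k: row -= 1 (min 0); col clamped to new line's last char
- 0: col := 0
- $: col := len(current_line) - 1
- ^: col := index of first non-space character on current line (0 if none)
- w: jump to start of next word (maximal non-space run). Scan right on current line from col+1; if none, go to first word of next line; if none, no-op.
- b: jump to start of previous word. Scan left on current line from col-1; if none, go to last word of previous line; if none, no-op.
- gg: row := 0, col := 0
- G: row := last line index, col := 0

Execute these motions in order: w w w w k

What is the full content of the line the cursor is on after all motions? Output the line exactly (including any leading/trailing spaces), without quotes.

Answer: grey red rock

Derivation:
After 1 (w): row=0 col=5 char='r'
After 2 (w): row=0 col=9 char='r'
After 3 (w): row=1 col=0 char='s'
After 4 (w): row=1 col=4 char='f'
After 5 (k): row=0 col=4 char='_'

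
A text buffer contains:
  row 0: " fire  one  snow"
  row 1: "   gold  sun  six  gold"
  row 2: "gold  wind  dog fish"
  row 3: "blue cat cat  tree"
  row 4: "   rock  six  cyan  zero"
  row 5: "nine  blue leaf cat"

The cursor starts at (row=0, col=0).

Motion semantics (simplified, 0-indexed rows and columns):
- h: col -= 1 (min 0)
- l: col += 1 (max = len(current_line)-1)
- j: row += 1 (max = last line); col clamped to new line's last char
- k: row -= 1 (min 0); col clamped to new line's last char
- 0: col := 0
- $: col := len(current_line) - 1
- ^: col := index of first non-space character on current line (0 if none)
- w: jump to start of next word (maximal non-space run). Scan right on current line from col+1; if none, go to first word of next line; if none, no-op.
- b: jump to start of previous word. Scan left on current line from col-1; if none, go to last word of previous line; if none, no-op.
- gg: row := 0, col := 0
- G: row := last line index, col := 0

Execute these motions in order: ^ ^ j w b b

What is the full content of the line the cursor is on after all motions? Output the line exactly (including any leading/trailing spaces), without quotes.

After 1 (^): row=0 col=1 char='f'
After 2 (^): row=0 col=1 char='f'
After 3 (j): row=1 col=1 char='_'
After 4 (w): row=1 col=3 char='g'
After 5 (b): row=0 col=12 char='s'
After 6 (b): row=0 col=7 char='o'

Answer:  fire  one  snow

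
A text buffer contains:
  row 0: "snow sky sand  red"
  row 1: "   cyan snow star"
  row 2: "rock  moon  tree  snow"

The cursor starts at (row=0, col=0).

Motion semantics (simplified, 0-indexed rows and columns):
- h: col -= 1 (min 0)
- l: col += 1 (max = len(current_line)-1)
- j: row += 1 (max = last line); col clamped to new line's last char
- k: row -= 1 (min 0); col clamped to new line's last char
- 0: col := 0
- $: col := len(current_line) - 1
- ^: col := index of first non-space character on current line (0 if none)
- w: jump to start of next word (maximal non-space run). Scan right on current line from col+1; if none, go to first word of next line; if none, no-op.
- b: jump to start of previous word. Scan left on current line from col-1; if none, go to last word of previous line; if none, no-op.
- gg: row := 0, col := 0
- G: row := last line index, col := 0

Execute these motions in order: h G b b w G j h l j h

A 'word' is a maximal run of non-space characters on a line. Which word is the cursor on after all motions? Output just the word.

Answer: rock

Derivation:
After 1 (h): row=0 col=0 char='s'
After 2 (G): row=2 col=0 char='r'
After 3 (b): row=1 col=13 char='s'
After 4 (b): row=1 col=8 char='s'
After 5 (w): row=1 col=13 char='s'
After 6 (G): row=2 col=0 char='r'
After 7 (j): row=2 col=0 char='r'
After 8 (h): row=2 col=0 char='r'
After 9 (l): row=2 col=1 char='o'
After 10 (j): row=2 col=1 char='o'
After 11 (h): row=2 col=0 char='r'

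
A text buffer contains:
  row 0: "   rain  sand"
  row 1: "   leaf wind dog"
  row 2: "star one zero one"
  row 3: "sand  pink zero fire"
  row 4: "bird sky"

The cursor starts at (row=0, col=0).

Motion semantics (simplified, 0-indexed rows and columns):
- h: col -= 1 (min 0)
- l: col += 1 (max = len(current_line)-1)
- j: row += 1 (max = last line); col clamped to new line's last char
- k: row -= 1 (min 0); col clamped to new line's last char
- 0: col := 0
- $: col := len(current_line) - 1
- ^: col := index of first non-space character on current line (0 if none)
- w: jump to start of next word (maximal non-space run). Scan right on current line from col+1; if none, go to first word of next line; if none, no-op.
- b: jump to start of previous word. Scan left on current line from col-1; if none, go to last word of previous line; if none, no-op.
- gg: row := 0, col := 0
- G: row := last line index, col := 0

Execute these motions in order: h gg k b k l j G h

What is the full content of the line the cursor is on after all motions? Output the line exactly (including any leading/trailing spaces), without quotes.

After 1 (h): row=0 col=0 char='_'
After 2 (gg): row=0 col=0 char='_'
After 3 (k): row=0 col=0 char='_'
After 4 (b): row=0 col=0 char='_'
After 5 (k): row=0 col=0 char='_'
After 6 (l): row=0 col=1 char='_'
After 7 (j): row=1 col=1 char='_'
After 8 (G): row=4 col=0 char='b'
After 9 (h): row=4 col=0 char='b'

Answer: bird sky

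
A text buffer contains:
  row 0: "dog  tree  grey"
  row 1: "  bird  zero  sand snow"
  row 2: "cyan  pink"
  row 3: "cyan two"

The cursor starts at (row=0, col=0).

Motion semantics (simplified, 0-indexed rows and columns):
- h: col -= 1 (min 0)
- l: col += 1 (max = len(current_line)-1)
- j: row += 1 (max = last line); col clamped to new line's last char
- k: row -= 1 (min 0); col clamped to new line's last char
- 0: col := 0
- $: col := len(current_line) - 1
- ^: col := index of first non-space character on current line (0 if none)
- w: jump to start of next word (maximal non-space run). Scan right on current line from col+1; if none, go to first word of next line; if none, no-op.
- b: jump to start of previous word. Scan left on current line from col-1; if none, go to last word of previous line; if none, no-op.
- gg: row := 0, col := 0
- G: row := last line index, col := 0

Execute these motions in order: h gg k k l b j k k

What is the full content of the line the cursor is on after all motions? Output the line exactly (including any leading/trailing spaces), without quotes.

Answer: dog  tree  grey

Derivation:
After 1 (h): row=0 col=0 char='d'
After 2 (gg): row=0 col=0 char='d'
After 3 (k): row=0 col=0 char='d'
After 4 (k): row=0 col=0 char='d'
After 5 (l): row=0 col=1 char='o'
After 6 (b): row=0 col=0 char='d'
After 7 (j): row=1 col=0 char='_'
After 8 (k): row=0 col=0 char='d'
After 9 (k): row=0 col=0 char='d'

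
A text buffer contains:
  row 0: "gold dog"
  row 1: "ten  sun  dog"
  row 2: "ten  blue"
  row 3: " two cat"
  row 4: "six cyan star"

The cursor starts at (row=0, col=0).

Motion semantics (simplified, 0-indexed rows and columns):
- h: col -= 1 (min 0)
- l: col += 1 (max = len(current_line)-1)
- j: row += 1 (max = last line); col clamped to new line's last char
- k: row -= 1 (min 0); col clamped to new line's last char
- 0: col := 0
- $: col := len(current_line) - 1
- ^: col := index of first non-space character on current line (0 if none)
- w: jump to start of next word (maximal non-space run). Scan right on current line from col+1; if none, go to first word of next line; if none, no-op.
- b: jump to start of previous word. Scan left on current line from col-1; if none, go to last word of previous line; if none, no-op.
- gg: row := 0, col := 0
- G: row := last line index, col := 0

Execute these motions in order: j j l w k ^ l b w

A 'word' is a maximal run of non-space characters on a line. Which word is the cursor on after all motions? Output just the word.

Answer: sun

Derivation:
After 1 (j): row=1 col=0 char='t'
After 2 (j): row=2 col=0 char='t'
After 3 (l): row=2 col=1 char='e'
After 4 (w): row=2 col=5 char='b'
After 5 (k): row=1 col=5 char='s'
After 6 (^): row=1 col=0 char='t'
After 7 (l): row=1 col=1 char='e'
After 8 (b): row=1 col=0 char='t'
After 9 (w): row=1 col=5 char='s'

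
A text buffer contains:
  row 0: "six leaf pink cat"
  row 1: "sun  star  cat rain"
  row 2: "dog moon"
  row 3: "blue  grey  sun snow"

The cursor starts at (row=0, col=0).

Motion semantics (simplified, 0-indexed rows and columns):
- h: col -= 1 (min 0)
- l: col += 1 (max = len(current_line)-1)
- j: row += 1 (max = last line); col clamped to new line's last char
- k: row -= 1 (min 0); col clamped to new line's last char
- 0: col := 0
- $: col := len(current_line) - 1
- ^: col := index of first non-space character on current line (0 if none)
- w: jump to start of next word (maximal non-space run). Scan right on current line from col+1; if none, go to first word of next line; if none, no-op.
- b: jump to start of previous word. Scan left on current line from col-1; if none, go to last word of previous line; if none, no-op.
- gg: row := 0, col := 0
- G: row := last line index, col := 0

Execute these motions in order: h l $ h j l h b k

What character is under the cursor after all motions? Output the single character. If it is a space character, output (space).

Answer: n

Derivation:
After 1 (h): row=0 col=0 char='s'
After 2 (l): row=0 col=1 char='i'
After 3 ($): row=0 col=16 char='t'
After 4 (h): row=0 col=15 char='a'
After 5 (j): row=1 col=15 char='r'
After 6 (l): row=1 col=16 char='a'
After 7 (h): row=1 col=15 char='r'
After 8 (b): row=1 col=11 char='c'
After 9 (k): row=0 col=11 char='n'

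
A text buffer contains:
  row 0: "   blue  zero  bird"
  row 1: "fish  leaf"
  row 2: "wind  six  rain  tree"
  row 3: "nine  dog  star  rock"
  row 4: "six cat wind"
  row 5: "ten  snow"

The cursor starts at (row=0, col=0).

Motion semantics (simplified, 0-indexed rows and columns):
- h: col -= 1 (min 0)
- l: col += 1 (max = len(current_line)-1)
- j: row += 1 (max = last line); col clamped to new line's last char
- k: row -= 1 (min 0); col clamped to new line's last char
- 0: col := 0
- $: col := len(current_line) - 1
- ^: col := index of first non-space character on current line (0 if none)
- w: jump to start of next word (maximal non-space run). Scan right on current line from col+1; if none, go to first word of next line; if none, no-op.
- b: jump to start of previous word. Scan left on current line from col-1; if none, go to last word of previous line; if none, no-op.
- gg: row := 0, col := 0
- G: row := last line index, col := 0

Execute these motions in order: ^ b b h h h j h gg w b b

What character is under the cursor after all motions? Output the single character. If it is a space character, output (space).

Answer: b

Derivation:
After 1 (^): row=0 col=3 char='b'
After 2 (b): row=0 col=3 char='b'
After 3 (b): row=0 col=3 char='b'
After 4 (h): row=0 col=2 char='_'
After 5 (h): row=0 col=1 char='_'
After 6 (h): row=0 col=0 char='_'
After 7 (j): row=1 col=0 char='f'
After 8 (h): row=1 col=0 char='f'
After 9 (gg): row=0 col=0 char='_'
After 10 (w): row=0 col=3 char='b'
After 11 (b): row=0 col=3 char='b'
After 12 (b): row=0 col=3 char='b'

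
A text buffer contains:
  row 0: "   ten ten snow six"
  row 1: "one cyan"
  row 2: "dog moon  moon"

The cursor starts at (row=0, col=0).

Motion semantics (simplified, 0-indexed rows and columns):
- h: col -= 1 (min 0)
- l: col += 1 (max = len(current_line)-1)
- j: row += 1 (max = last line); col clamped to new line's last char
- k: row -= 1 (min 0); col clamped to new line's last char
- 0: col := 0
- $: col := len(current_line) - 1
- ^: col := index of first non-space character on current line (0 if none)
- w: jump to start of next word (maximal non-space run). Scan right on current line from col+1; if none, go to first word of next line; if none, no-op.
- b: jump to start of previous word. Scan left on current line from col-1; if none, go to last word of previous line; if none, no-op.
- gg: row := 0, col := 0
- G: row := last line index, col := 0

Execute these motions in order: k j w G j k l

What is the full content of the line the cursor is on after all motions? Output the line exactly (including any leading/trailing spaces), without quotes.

After 1 (k): row=0 col=0 char='_'
After 2 (j): row=1 col=0 char='o'
After 3 (w): row=1 col=4 char='c'
After 4 (G): row=2 col=0 char='d'
After 5 (j): row=2 col=0 char='d'
After 6 (k): row=1 col=0 char='o'
After 7 (l): row=1 col=1 char='n'

Answer: one cyan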